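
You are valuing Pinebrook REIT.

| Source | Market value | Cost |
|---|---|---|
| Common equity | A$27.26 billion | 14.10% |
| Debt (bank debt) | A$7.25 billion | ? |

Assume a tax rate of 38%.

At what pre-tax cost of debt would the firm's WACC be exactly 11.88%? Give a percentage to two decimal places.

Total capital V = 27.26 + 7.25 = 34.51.
Equity weight = 27.26/34.51 = 0.7899.
Bank debt weight = 7.25/34.51 = 0.2101.
Equity contribution = 0.7899 × 14.1% = 11.1378%.
Remaining for debt = 11.88% − 11.1378% = 0.7422%.
Rd × (1 − 38%) × 0.2101 = 0.7422%  ⇒  Rd = 5.6981%.

5.70%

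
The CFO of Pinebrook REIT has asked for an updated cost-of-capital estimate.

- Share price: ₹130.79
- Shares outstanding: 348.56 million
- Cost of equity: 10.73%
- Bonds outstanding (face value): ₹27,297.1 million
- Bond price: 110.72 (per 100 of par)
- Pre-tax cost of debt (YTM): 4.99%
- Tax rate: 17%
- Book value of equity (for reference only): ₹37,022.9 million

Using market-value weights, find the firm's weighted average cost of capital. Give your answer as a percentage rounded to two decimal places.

Market value of equity E = 130.79 × 348.56m = 45588.1624m. Market value of debt D = 27297.1m × 110.72/100 = 30223.34912m.
Total capital V = 45588.1624 + 30223.34912 = 75811.51152.
Equity: weight = 45588.1624/75811.51152 = 0.6013; cost = 10.73%.
Bonds outstanding: weight = 30223.34912/75811.51152 = 0.3987; after-tax cost = 4.99% × (1 − 17%) = 4.1417%.
WACC = 0.6013 × 10.7300% + 0.3987 × 4.1417% = 8.1035%.

8.10%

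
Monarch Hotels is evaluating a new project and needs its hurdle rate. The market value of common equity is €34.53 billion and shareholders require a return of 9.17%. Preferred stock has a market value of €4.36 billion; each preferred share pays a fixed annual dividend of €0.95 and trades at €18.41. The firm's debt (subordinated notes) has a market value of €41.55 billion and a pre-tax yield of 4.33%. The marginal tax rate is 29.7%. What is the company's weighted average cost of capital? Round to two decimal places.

Cost of preferred: Rp = 0.95 / 18.41 = 5.1602%.
Total capital V = 34.53 + 4.36 + 41.55 = 80.44.
Equity: weight = 34.53/80.44 = 0.4293; cost = 9.17%.
Preferred: weight = 4.36/80.44 = 0.0542; cost = 5.1602%.
Subordinated notes: weight = 41.55/80.44 = 0.5165; after-tax cost = 4.33% × (1 − 29.7%) = 3.0440%.
WACC = 0.4293 × 9.1700% + 0.0542 × 5.1602% + 0.5165 × 3.0440% = 5.7884%.

5.79%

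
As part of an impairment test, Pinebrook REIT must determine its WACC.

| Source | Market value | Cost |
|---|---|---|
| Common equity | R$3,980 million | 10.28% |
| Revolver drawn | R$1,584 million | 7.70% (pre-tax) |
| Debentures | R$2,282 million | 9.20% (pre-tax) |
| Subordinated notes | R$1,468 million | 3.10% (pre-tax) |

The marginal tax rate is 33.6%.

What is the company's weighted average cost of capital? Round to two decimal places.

Total capital V = 3980 + 1584 + 2282 + 1468 = 9314.
Equity: weight = 3980/9314 = 0.4273; cost = 10.28%.
Revolver drawn: weight = 1584/9314 = 0.1701; after-tax cost = 7.7% × (1 − 33.6%) = 5.1128%.
Debentures: weight = 2282/9314 = 0.2450; after-tax cost = 9.2% × (1 − 33.6%) = 6.1088%.
Subordinated notes: weight = 1468/9314 = 0.1576; after-tax cost = 3.1% × (1 − 33.6%) = 2.0584%.
WACC = 0.4273 × 10.2800% + 0.1701 × 5.1128% + 0.2450 × 6.1088% + 0.1576 × 2.0584% = 7.0834%.

7.08%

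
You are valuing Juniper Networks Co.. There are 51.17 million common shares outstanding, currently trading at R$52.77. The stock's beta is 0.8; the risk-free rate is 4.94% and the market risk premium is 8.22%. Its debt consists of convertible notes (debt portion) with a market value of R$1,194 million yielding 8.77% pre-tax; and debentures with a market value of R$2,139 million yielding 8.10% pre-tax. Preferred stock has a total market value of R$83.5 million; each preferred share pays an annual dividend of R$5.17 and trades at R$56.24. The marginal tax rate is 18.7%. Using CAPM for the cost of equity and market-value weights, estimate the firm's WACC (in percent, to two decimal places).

8.90%

Cost of equity via CAPM: Re = 4.94% + 0.8 × 8.22% = 11.5160%.
Cost of preferred: Rp = 5.17 / 56.24 = 9.1927%.
Market value of equity E = 52.77 × 51.17m = 2700.2409m.
Total capital V = 2700.2409 + 83.5 + 1194 + 2139 = 6116.7409.
Equity: weight = 2700.2409/6116.7409 = 0.4415; cost = 11.516%.
Preferred: weight = 83.5/6116.7409 = 0.0137; cost = 9.1927%.
Convertible notes (debt portion): weight = 1194/6116.7409 = 0.1952; after-tax cost = 8.77% × (1 − 18.7%) = 7.1300%.
Debentures: weight = 2139/6116.7409 = 0.3497; after-tax cost = 8.1% × (1 − 18.7%) = 6.5853%.
WACC = 0.4415 × 11.5160% + 0.0137 × 9.1927% + 0.1952 × 7.1300% + 0.3497 × 6.5853% = 8.9039%.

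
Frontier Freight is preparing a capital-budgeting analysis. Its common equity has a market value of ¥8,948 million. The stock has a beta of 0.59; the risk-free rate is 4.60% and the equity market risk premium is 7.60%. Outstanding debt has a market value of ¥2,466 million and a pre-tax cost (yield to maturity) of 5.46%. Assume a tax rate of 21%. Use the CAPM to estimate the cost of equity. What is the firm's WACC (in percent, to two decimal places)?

Cost of equity via CAPM: Re = 4.6% + 0.59 × 7.6% = 9.0840%.
Total capital V = 8948 + 2466 = 11414.
Equity: weight = 8948/11414 = 0.7839; cost = 9.084%.
Debt: weight = 2466/11414 = 0.2161; after-tax cost = 5.46% × (1 − 21%) = 4.3134%.
WACC = 0.7839 × 9.0840% + 0.2161 × 4.3134% = 8.0533%.

8.05%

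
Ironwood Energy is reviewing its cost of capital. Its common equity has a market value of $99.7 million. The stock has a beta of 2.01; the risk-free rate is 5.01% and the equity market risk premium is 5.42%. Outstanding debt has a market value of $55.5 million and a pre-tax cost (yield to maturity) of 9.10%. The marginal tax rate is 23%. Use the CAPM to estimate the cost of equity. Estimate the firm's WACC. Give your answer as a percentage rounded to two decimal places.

12.72%

Cost of equity via CAPM: Re = 5.01% + 2.01 × 5.42% = 15.9042%.
Total capital V = 99.7 + 55.5 = 155.2.
Equity: weight = 99.7/155.2 = 0.6424; cost = 15.9042%.
Debt: weight = 55.5/155.2 = 0.3576; after-tax cost = 9.1% × (1 − 23%) = 7.0070%.
WACC = 0.6424 × 15.9042% + 0.3576 × 7.0070% = 12.7225%.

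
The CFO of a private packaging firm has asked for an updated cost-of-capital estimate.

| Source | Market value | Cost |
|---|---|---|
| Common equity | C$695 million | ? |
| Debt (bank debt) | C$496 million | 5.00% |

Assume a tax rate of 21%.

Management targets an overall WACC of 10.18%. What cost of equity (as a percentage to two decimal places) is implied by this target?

Total capital V = 695 + 496 = 1191.
Equity weight = 695/1191 = 0.5835.
Bank debt weight = 496/1191 = 0.4165.
Debt contribution = 0.4165 × 5% × (1 − 21%) = 1.6450%.
Required equity contribution = 10.18% − 1.6450% = 8.5350%.
Re = 8.5350% / 0.5835 = 14.6262%.

14.63%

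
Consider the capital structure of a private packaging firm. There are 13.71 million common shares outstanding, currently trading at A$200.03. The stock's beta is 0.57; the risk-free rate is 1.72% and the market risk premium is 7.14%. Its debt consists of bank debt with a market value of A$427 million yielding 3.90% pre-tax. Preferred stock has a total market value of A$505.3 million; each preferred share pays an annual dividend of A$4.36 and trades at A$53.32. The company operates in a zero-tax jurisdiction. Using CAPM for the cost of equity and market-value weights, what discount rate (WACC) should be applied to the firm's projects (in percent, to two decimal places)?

Cost of equity via CAPM: Re = 1.72% + 0.57 × 7.14% = 5.7898%.
Cost of preferred: Rp = 4.36 / 53.32 = 8.1770%.
Market value of equity E = 200.03 × 13.71m = 2742.4113m.
Total capital V = 2742.4113 + 505.3 + 427 = 3674.7113.
Equity: weight = 2742.4113/3674.7113 = 0.7463; cost = 5.7898%.
Preferred: weight = 505.3/3674.7113 = 0.1375; cost = 8.177%.
Bank debt: weight = 427/3674.7113 = 0.1162; after-tax cost = 3.9% × (1 − 0%) = 3.9000%.
WACC = 0.7463 × 5.7898% + 0.1375 × 8.1770% + 0.1162 × 3.9000% = 5.8985%.

5.90%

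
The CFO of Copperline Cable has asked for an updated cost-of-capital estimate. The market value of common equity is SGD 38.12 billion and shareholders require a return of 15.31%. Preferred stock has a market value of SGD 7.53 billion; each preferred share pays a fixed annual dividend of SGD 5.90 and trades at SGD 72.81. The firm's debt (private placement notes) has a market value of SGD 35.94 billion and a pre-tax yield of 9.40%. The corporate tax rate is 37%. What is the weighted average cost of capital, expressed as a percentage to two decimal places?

Cost of preferred: Rp = 5.9 / 72.81 = 8.1033%.
Total capital V = 38.12 + 7.53 + 35.94 = 81.59.
Equity: weight = 38.12/81.59 = 0.4672; cost = 15.31%.
Preferred: weight = 7.53/81.59 = 0.0923; cost = 8.1033%.
Private placement notes: weight = 35.94/81.59 = 0.4405; after-tax cost = 9.4% × (1 − 37%) = 5.9220%.
WACC = 0.4672 × 15.3100% + 0.0923 × 8.1033% + 0.4405 × 5.9220% = 10.5095%.

10.51%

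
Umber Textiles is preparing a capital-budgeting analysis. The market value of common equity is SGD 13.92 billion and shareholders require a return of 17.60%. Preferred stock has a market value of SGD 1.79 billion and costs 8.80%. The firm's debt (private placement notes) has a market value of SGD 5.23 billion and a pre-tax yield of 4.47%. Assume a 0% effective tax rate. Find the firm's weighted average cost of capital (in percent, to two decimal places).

Total capital V = 13.92 + 1.79 + 5.23 = 20.94.
Equity: weight = 13.92/20.94 = 0.6648; cost = 17.6%.
Preferred: weight = 1.79/20.94 = 0.0855; cost = 8.8%.
Private placement notes: weight = 5.23/20.94 = 0.2498; after-tax cost = 4.47% × (1 − 0%) = 4.4700%.
WACC = 0.6648 × 17.6000% + 0.0855 × 8.8000% + 0.2498 × 4.4700% = 13.5684%.

13.57%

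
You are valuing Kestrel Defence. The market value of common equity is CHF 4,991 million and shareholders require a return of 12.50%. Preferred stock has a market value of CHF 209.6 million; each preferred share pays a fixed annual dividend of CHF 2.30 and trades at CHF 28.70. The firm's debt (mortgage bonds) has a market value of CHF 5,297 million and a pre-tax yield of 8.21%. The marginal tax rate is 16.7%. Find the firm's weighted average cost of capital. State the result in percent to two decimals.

9.55%

Cost of preferred: Rp = 2.3 / 28.7 = 8.0139%.
Total capital V = 4991 + 209.6 + 5297 = 10497.6.
Equity: weight = 4991/10497.6 = 0.4754; cost = 12.5%.
Preferred: weight = 209.6/10497.6 = 0.0200; cost = 8.0139%.
Mortgage bonds: weight = 5297/10497.6 = 0.5046; after-tax cost = 8.21% × (1 − 16.7%) = 6.8389%.
WACC = 0.4754 × 12.5000% + 0.0200 × 8.0139% + 0.5046 × 6.8389% = 9.5539%.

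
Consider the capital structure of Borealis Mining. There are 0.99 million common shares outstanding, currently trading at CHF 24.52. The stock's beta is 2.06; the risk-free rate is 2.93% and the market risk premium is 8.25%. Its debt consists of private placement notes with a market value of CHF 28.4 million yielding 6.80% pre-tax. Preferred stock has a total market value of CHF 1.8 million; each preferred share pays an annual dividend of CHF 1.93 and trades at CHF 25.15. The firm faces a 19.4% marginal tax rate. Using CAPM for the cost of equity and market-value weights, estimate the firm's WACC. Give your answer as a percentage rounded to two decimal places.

11.99%

Cost of equity via CAPM: Re = 2.93% + 2.06 × 8.25% = 19.9250%.
Cost of preferred: Rp = 1.93 / 25.15 = 7.6740%.
Market value of equity E = 24.52 × 0.99m = 24.2748m.
Total capital V = 24.2748 + 1.8 + 28.4 = 54.4748.
Equity: weight = 24.2748/54.4748 = 0.4456; cost = 19.925%.
Preferred: weight = 1.8/54.4748 = 0.0330; cost = 7.674%.
Private placement notes: weight = 28.4/54.4748 = 0.5213; after-tax cost = 6.8% × (1 − 19.4%) = 5.4808%.
WACC = 0.4456 × 19.9250% + 0.0330 × 7.6740% + 0.5213 × 5.4808% = 11.9898%.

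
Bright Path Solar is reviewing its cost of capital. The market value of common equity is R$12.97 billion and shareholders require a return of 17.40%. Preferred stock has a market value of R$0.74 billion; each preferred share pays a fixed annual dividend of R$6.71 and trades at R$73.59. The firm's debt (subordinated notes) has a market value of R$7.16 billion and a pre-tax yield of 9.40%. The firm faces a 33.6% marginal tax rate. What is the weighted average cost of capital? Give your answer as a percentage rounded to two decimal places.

13.28%

Cost of preferred: Rp = 6.71 / 73.59 = 9.1181%.
Total capital V = 12.97 + 0.74 + 7.16 = 20.87.
Equity: weight = 12.97/20.87 = 0.6215; cost = 17.4%.
Preferred: weight = 0.74/20.87 = 0.0355; cost = 9.1181%.
Subordinated notes: weight = 7.16/20.87 = 0.3431; after-tax cost = 9.4% × (1 − 33.6%) = 6.2416%.
WACC = 0.6215 × 17.4000% + 0.0355 × 9.1181% + 0.3431 × 6.2416% = 13.2782%.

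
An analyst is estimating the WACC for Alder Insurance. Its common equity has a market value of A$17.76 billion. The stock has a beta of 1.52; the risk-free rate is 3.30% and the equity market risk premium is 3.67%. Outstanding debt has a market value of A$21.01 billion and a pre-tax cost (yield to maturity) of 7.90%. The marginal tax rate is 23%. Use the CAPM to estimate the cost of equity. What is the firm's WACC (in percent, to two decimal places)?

7.36%

Cost of equity via CAPM: Re = 3.3% + 1.52 × 3.67% = 8.8784%.
Total capital V = 17.76 + 21.01 = 38.77.
Equity: weight = 17.76/38.77 = 0.4581; cost = 8.8784%.
Debt: weight = 21.01/38.77 = 0.5419; after-tax cost = 7.9% × (1 − 23%) = 6.0830%.
WACC = 0.4581 × 8.8784% + 0.5419 × 6.0830% = 7.3635%.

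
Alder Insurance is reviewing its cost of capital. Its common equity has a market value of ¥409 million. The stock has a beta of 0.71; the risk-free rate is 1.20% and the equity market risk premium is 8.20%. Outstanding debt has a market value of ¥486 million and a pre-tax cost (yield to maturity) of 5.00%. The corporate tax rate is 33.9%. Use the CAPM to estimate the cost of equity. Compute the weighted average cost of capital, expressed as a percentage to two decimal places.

5.00%

Cost of equity via CAPM: Re = 1.2% + 0.71 × 8.2% = 7.0220%.
Total capital V = 409 + 486 = 895.
Equity: weight = 409/895 = 0.4570; cost = 7.022%.
Debt: weight = 486/895 = 0.5430; after-tax cost = 5% × (1 − 33.9%) = 3.3050%.
WACC = 0.4570 × 7.0220% + 0.5430 × 3.3050% = 5.0036%.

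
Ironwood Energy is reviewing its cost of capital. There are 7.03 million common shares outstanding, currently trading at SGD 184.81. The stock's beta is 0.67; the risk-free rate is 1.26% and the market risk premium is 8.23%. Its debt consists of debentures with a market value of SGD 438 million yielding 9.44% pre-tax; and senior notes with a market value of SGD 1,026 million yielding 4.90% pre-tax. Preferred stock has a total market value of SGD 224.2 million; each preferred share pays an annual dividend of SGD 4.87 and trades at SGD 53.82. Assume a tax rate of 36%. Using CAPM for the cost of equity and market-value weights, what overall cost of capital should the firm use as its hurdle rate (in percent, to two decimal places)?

Cost of equity via CAPM: Re = 1.26% + 0.67 × 8.23% = 6.7741%.
Cost of preferred: Rp = 4.87 / 53.82 = 9.0487%.
Market value of equity E = 184.81 × 7.03m = 1299.2143m.
Total capital V = 1299.2143 + 224.2 + 438 + 1026 = 2987.4143.
Equity: weight = 1299.2143/2987.4143 = 0.4349; cost = 6.7741%.
Preferred: weight = 224.2/2987.4143 = 0.0750; cost = 9.0487%.
Debentures: weight = 438/2987.4143 = 0.1466; after-tax cost = 9.44% × (1 − 36%) = 6.0416%.
Senior notes: weight = 1026/2987.4143 = 0.3434; after-tax cost = 4.9% × (1 − 36%) = 3.1360%.
WACC = 0.4349 × 6.7741% + 0.0750 × 9.0487% + 0.1466 × 6.0416% + 0.3434 × 3.1360% = 5.5879%.

5.59%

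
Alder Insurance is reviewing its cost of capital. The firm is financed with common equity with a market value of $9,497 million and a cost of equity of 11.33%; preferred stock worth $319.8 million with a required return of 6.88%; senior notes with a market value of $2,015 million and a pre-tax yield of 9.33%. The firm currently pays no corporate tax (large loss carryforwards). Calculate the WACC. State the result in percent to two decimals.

Total capital V = 9497 + 319.8 + 2015 = 11831.8.
Equity: weight = 9497/11831.8 = 0.8027; cost = 11.33%.
Preferred: weight = 319.8/11831.8 = 0.0270; cost = 6.88%.
Senior notes: weight = 2015/11831.8 = 0.1703; after-tax cost = 9.33% × (1 − 0%) = 9.3300%.
WACC = 0.8027 × 11.3300% + 0.0270 × 6.8800% + 0.1703 × 9.3300% = 10.8691%.

10.87%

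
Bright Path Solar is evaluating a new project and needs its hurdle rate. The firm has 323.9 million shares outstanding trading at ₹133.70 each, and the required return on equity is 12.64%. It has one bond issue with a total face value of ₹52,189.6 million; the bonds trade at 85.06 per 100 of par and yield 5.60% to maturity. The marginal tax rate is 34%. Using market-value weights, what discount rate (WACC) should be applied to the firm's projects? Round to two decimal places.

Market value of equity E = 133.7 × 323.9m = 43305.43m. Market value of debt D = 52189.6m × 85.06/100 = 44392.47376m.
Total capital V = 43305.43 + 44392.47376 = 87697.90376.
Equity: weight = 43305.43/87697.90376 = 0.4938; cost = 12.64%.
Bonds outstanding: weight = 44392.47376/87697.90376 = 0.5062; after-tax cost = 5.6% × (1 − 34%) = 3.6960%.
WACC = 0.4938 × 12.6400% + 0.5062 × 3.6960% = 8.1126%.

8.11%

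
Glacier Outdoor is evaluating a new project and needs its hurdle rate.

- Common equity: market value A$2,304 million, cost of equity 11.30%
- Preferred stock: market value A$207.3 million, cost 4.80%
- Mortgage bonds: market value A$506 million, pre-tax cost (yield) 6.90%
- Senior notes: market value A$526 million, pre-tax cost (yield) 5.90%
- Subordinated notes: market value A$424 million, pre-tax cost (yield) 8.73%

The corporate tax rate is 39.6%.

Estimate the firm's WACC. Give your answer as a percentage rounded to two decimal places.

8.38%

Total capital V = 2304 + 207.3 + 506 + 526 + 424 = 3967.3.
Equity: weight = 2304/3967.3 = 0.5807; cost = 11.3%.
Preferred: weight = 207.3/3967.3 = 0.0523; cost = 4.8%.
Mortgage bonds: weight = 506/3967.3 = 0.1275; after-tax cost = 6.9% × (1 − 39.6%) = 4.1676%.
Senior notes: weight = 526/3967.3 = 0.1326; after-tax cost = 5.9% × (1 − 39.6%) = 3.5636%.
Subordinated notes: weight = 424/3967.3 = 0.1069; after-tax cost = 8.73% × (1 − 39.6%) = 5.2729%.
WACC = 0.5807 × 11.3000% + 0.0523 × 4.8000% + 0.1275 × 4.1676% + 0.1326 × 3.5636% + 0.1069 × 5.2729% = 8.3808%.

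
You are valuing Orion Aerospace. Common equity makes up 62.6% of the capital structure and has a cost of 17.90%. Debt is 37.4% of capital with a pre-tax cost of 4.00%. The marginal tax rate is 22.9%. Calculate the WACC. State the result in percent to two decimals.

After-tax cost of debt = 4% × (1 − 22.9%) = 3.0840%.
WACC = 0.626 × 17.9000% + 0.374 × 3.0840% = 12.3588%.

12.36%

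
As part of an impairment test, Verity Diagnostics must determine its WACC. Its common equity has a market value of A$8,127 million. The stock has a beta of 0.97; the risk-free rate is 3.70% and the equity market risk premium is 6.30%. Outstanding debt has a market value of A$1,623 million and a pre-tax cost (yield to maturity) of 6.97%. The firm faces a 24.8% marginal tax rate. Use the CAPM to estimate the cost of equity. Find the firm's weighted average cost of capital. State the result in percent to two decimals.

9.05%

Cost of equity via CAPM: Re = 3.7% + 0.97 × 6.3% = 9.8110%.
Total capital V = 8127 + 1623 = 9750.
Equity: weight = 8127/9750 = 0.8335; cost = 9.811%.
Debt: weight = 1623/9750 = 0.1665; after-tax cost = 6.97% × (1 − 24.8%) = 5.2414%.
WACC = 0.8335 × 9.8110% + 0.1665 × 5.2414% = 9.0503%.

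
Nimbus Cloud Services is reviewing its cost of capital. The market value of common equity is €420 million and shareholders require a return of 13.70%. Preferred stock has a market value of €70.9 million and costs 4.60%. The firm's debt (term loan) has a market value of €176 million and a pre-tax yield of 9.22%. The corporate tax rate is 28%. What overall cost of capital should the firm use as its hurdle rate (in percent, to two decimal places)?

10.87%

Total capital V = 420 + 70.9 + 176 = 666.9.
Equity: weight = 420/666.9 = 0.6298; cost = 13.7%.
Preferred: weight = 70.9/666.9 = 0.1063; cost = 4.6%.
Term loan: weight = 176/666.9 = 0.2639; after-tax cost = 9.22% × (1 − 28%) = 6.6384%.
WACC = 0.6298 × 13.7000% + 0.1063 × 4.6000% + 0.2639 × 6.6384% = 10.8689%.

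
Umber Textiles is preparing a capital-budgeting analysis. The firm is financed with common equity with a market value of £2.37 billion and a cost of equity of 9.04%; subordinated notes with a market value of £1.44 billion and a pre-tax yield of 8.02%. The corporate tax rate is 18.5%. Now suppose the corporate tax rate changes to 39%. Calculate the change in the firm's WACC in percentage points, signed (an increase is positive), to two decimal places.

-0.62 pp

Current WACC:
Total capital V = 2.37 + 1.44 = 3.81.
Equity: weight = 2.37/3.81 = 0.6220; cost = 9.04%.
Subordinated notes: weight = 1.44/3.81 = 0.3780; after-tax cost = 8.02% × (1 − 18.5%) = 6.5363%.
WACC = 0.6220 × 9.0400% + 0.3780 × 6.5363% = 8.0937%.
After the change:
Total capital V = 2.37 + 1.44 = 3.81.
Equity: weight = 2.37/3.81 = 0.6220; cost = 9.04%.
Subordinated notes: weight = 1.44/3.81 = 0.3780; after-tax cost = 8.02% × (1 − 39%) = 4.8922%.
WACC = 0.6220 × 9.0400% + 0.3780 × 4.8922% = 7.4723%.
Change in WACC = 7.4723% − 8.0937% = -0.6214 pp.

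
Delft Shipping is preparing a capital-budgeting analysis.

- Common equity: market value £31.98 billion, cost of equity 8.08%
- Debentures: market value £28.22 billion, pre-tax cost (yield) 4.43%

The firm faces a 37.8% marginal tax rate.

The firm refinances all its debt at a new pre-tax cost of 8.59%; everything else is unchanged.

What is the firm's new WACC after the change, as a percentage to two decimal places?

After the change:
Total capital V = 31.98 + 28.22 = 60.2.
Equity: weight = 31.98/60.2 = 0.5312; cost = 8.08%.
Debentures: weight = 28.22/60.2 = 0.4688; after-tax cost = 8.59% × (1 − 37.8%) = 5.3430%.
WACC = 0.5312 × 8.0800% + 0.4688 × 5.3430% = 6.7970%.

6.80%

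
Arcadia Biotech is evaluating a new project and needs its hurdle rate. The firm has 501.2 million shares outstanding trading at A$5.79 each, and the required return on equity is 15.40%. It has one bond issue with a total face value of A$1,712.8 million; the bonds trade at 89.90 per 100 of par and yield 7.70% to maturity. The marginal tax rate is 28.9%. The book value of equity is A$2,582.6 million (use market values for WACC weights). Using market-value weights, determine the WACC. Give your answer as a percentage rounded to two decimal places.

11.96%

Market value of equity E = 5.79 × 501.2m = 2901.948m. Market value of debt D = 1712.8m × 89.9/100 = 1539.8072m.
Total capital V = 2901.948 + 1539.8072 = 4441.7552.
Equity: weight = 2901.948/4441.7552 = 0.6533; cost = 15.4%.
Bonds outstanding: weight = 1539.8072/4441.7552 = 0.3467; after-tax cost = 7.7% × (1 − 28.9%) = 5.4747%.
WACC = 0.6533 × 15.4000% + 0.3467 × 5.4747% = 11.9592%.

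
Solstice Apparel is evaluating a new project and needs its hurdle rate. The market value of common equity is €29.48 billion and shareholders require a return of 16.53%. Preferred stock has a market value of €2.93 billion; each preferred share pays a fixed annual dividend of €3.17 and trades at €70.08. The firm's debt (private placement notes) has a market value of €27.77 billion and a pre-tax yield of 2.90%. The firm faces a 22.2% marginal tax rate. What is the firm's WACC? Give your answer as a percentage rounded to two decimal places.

9.36%

Cost of preferred: Rp = 3.17 / 70.08 = 4.5234%.
Total capital V = 29.48 + 2.93 + 27.77 = 60.18.
Equity: weight = 29.48/60.18 = 0.4899; cost = 16.53%.
Preferred: weight = 2.93/60.18 = 0.0487; cost = 4.5234%.
Private placement notes: weight = 27.77/60.18 = 0.4614; after-tax cost = 2.9% × (1 − 22.2%) = 2.2562%.
WACC = 0.4899 × 16.5300% + 0.0487 × 4.5234% + 0.4614 × 2.2562% = 9.3588%.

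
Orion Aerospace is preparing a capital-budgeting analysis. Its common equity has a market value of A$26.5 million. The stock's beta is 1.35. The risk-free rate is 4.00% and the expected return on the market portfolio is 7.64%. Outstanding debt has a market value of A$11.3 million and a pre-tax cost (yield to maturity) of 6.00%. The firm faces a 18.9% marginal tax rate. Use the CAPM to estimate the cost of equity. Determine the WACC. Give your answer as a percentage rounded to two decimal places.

Market risk premium = 7.64% − 4.0% = 3.64%.
Cost of equity via CAPM: Re = 4.0% + 1.35 × 3.64% = 8.9140%.
Total capital V = 26.5 + 11.3 = 37.8.
Equity: weight = 26.5/37.8 = 0.7011; cost = 8.914%.
Debt: weight = 11.3/37.8 = 0.2989; after-tax cost = 6% × (1 − 18.9%) = 4.8660%.
WACC = 0.7011 × 8.9140% + 0.2989 × 4.8660% = 7.7039%.

7.70%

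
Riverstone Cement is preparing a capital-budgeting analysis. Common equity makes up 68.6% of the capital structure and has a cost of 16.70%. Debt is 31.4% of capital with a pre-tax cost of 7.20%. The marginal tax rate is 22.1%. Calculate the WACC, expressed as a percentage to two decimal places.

13.22%

After-tax cost of debt = 7.2% × (1 − 22.1%) = 5.6088%.
WACC = 0.686 × 16.7000% + 0.314 × 5.6088% = 13.2174%.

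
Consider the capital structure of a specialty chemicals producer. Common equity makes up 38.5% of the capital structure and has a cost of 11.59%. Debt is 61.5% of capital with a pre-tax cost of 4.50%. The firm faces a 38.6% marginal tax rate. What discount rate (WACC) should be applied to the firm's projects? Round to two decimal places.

6.16%

After-tax cost of debt = 4.5% × (1 − 38.6%) = 2.7630%.
WACC = 0.385 × 11.5900% + 0.615 × 2.7630% = 6.1614%.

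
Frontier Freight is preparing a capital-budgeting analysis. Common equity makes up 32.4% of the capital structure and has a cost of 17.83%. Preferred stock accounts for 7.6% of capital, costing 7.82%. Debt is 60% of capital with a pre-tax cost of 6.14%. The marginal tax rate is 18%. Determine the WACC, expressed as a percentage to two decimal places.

9.39%

After-tax cost of debt = 6.14% × (1 − 18%) = 5.0348%.
WACC = 0.324 × 17.8300% + 0.076 × 7.8200% + 0.600 × 5.0348% = 9.3921%.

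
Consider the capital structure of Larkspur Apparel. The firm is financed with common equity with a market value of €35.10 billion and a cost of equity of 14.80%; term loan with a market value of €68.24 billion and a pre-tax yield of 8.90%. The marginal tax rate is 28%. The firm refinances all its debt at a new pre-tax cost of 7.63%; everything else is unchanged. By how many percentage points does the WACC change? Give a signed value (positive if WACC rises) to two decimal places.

-0.60 pp

Current WACC:
Total capital V = 35.1 + 68.24 = 103.34.
Equity: weight = 35.1/103.34 = 0.3397; cost = 14.8%.
Term loan: weight = 68.24/103.34 = 0.6603; after-tax cost = 8.9% × (1 − 28%) = 6.4080%.
WACC = 0.3397 × 14.8000% + 0.6603 × 6.4080% = 9.2584%.
After the change:
Total capital V = 35.1 + 68.24 = 103.34.
Equity: weight = 35.1/103.34 = 0.3397; cost = 14.8%.
Term loan: weight = 68.24/103.34 = 0.6603; after-tax cost = 7.63% × (1 − 28%) = 5.4936%.
WACC = 0.3397 × 14.8000% + 0.6603 × 5.4936% = 8.6546%.
Change in WACC = 8.6546% − 9.2584% = -0.6038 pp.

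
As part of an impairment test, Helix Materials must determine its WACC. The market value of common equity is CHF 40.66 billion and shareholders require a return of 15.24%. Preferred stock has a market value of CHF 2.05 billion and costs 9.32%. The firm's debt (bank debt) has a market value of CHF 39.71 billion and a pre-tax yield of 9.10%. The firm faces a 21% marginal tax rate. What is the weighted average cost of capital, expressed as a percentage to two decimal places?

Total capital V = 40.66 + 2.05 + 39.71 = 82.42.
Equity: weight = 40.66/82.42 = 0.4933; cost = 15.24%.
Preferred: weight = 2.05/82.42 = 0.0249; cost = 9.32%.
Bank debt: weight = 39.71/82.42 = 0.4818; after-tax cost = 9.1% × (1 − 21%) = 7.1890%.
WACC = 0.4933 × 15.2400% + 0.0249 × 9.3200% + 0.4818 × 7.1890% = 11.2138%.

11.21%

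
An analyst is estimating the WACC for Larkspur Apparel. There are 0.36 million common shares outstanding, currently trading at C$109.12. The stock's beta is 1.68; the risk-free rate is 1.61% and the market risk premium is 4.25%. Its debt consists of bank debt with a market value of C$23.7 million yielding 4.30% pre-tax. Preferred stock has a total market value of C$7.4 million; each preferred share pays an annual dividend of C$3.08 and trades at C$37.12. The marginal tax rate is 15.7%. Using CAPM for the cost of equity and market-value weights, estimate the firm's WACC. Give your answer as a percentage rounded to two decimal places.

Cost of equity via CAPM: Re = 1.61% + 1.68 × 4.25% = 8.7500%.
Cost of preferred: Rp = 3.08 / 37.12 = 8.2974%.
Market value of equity E = 109.12 × 0.36m = 39.2832m.
Total capital V = 39.2832 + 7.4 + 23.7 = 70.3832.
Equity: weight = 39.2832/70.3832 = 0.5581; cost = 8.75%.
Preferred: weight = 7.4/70.3832 = 0.1051; cost = 8.2974%.
Bank debt: weight = 23.7/70.3832 = 0.3367; after-tax cost = 4.3% × (1 − 15.7%) = 3.6249%.
WACC = 0.5581 × 8.7500% + 0.1051 × 8.2974% + 0.3367 × 3.6249% = 6.9766%.

6.98%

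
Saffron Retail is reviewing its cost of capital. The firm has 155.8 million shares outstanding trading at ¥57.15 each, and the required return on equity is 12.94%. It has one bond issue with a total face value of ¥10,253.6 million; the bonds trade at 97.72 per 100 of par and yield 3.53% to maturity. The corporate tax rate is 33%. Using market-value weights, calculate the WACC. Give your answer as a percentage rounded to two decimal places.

7.34%

Market value of equity E = 57.15 × 155.8m = 8903.97m. Market value of debt D = 10253.6m × 97.72/100 = 10019.81792m.
Total capital V = 8903.97 + 10019.81792 = 18923.78792.
Equity: weight = 8903.97/18923.78792 = 0.4705; cost = 12.94%.
Bonds outstanding: weight = 10019.81792/18923.78792 = 0.5295; after-tax cost = 3.53% × (1 − 33%) = 2.3651%.
WACC = 0.4705 × 12.9400% + 0.5295 × 2.3651% = 7.3408%.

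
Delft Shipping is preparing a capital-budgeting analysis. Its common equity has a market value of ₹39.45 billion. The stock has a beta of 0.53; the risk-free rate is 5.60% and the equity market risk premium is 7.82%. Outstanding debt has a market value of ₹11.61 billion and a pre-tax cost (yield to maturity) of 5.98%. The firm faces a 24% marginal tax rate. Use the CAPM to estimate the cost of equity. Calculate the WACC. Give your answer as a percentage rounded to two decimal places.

8.56%

Cost of equity via CAPM: Re = 5.6% + 0.53 × 7.82% = 9.7446%.
Total capital V = 39.45 + 11.61 = 51.06.
Equity: weight = 39.45/51.06 = 0.7726; cost = 9.7446%.
Debt: weight = 11.61/51.06 = 0.2274; after-tax cost = 5.98% × (1 − 24%) = 4.5448%.
WACC = 0.7726 × 9.7446% + 0.2274 × 4.5448% = 8.5623%.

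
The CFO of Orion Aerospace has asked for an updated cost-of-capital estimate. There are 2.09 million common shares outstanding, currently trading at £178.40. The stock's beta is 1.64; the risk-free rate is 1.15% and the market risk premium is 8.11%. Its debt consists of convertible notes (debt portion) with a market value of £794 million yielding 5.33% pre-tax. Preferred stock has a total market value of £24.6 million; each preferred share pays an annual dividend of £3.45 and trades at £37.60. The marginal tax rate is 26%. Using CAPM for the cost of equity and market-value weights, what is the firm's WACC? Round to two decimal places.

7.34%

Cost of equity via CAPM: Re = 1.15% + 1.64 × 8.11% = 14.4504%.
Cost of preferred: Rp = 3.45 / 37.6 = 9.1755%.
Market value of equity E = 178.4 × 2.09m = 372.856m.
Total capital V = 372.856 + 24.6 + 794 = 1191.456.
Equity: weight = 372.856/1191.456 = 0.3129; cost = 14.4504%.
Preferred: weight = 24.6/1191.456 = 0.0206; cost = 9.1755%.
Convertible notes (debt portion): weight = 794/1191.456 = 0.6664; after-tax cost = 5.33% × (1 − 26%) = 3.9442%.
WACC = 0.3129 × 14.4504% + 0.0206 × 9.1755% + 0.6664 × 3.9442% = 7.3400%.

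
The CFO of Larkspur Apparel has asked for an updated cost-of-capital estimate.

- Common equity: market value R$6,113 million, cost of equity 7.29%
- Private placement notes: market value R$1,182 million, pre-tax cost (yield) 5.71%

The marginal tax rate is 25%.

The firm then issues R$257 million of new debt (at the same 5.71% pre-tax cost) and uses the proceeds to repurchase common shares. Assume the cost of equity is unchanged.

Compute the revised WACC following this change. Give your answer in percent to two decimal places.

6.70%

After the change:
Total capital V = 5856 + 1439 = 7295.
Equity: weight = 5856/7295 = 0.8027; cost = 7.29%.
Private placement notes: weight = 1439/7295 = 0.1973; after-tax cost = 5.71% × (1 − 25%) = 4.2825%.
WACC = 0.8027 × 7.2900% + 0.1973 × 4.2825% = 6.6967%.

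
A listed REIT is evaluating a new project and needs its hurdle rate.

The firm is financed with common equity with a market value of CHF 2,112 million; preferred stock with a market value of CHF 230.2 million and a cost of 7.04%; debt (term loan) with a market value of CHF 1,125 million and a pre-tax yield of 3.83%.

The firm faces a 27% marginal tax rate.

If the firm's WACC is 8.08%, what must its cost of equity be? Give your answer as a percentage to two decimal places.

11.01%

Total capital V = 2112 + 230.2 + 1125 = 3467.2.
Equity weight = 2112/3467.2 = 0.6091.
Preferred weight = 230.2/3467.2 = 0.0664.
Term loan weight = 1125/3467.2 = 0.3245.
Debt contribution = 0.3245 × 3.83% × (1 − 27%) = 0.9072%.
Preferred contribution = 0.0664 × 7.04% = 0.4674%.
Required equity contribution = 8.08% − 1.3746% = 6.7054%.
Re = 6.7054% / 0.6091 = 11.0080%.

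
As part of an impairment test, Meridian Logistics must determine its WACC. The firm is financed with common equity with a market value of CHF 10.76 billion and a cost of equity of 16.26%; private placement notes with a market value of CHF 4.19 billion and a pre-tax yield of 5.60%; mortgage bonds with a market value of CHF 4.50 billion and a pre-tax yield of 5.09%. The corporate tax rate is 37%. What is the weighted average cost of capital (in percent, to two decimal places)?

Total capital V = 10.76 + 4.19 + 4.5 = 19.45.
Equity: weight = 10.76/19.45 = 0.5532; cost = 16.26%.
Private placement notes: weight = 4.19/19.45 = 0.2154; after-tax cost = 5.6% × (1 − 37%) = 3.5280%.
Mortgage bonds: weight = 4.5/19.45 = 0.2314; after-tax cost = 5.09% × (1 − 37%) = 3.2067%.
WACC = 0.5532 × 16.2600% + 0.2154 × 3.5280% + 0.2314 × 3.2067% = 10.4972%.

10.50%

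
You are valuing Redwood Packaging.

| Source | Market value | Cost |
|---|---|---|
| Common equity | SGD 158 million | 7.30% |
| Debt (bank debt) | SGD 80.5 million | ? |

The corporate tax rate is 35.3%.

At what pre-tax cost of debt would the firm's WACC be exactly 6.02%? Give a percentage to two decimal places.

Total capital V = 158 + 80.5 = 238.5.
Equity weight = 158/238.5 = 0.6625.
Bank debt weight = 80.5/238.5 = 0.3375.
Equity contribution = 0.6625 × 7.3% = 4.8361%.
Remaining for debt = 6.02% − 4.8361% = 1.1839%.
Rd × (1 − 35.3%) × 0.3375 = 1.1839%  ⇒  Rd = 5.4215%.

5.42%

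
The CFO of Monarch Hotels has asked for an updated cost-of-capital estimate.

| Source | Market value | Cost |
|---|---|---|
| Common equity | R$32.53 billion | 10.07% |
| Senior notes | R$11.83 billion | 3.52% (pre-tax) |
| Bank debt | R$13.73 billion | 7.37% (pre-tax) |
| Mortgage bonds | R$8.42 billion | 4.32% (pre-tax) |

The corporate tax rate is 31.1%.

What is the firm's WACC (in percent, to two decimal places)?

Total capital V = 32.53 + 11.83 + 13.73 + 8.42 = 66.51.
Equity: weight = 32.53/66.51 = 0.4891; cost = 10.07%.
Senior notes: weight = 11.83/66.51 = 0.1779; after-tax cost = 3.52% × (1 − 31.1%) = 2.4253%.
Bank debt: weight = 13.73/66.51 = 0.2064; after-tax cost = 7.37% × (1 − 31.1%) = 5.0779%.
Mortgage bonds: weight = 8.42/66.51 = 0.1266; after-tax cost = 4.32% × (1 − 31.1%) = 2.9765%.
WACC = 0.4891 × 10.0700% + 0.1779 × 2.4253% + 0.2064 × 5.0779% + 0.1266 × 2.9765% = 6.7817%.

6.78%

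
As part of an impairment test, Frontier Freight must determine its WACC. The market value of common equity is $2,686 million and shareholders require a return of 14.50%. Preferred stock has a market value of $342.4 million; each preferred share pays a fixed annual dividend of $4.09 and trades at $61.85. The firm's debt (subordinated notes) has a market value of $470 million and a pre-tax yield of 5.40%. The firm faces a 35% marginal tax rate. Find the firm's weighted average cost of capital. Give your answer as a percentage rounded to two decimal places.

Cost of preferred: Rp = 4.09 / 61.85 = 6.6128%.
Total capital V = 2686 + 342.4 + 470 = 3498.4.
Equity: weight = 2686/3498.4 = 0.7678; cost = 14.5%.
Preferred: weight = 342.4/3498.4 = 0.0979; cost = 6.6128%.
Subordinated notes: weight = 470/3498.4 = 0.1343; after-tax cost = 5.4% × (1 − 35%) = 3.5100%.
WACC = 0.7678 × 14.5000% + 0.0979 × 6.6128% + 0.1343 × 3.5100% = 12.2516%.

12.25%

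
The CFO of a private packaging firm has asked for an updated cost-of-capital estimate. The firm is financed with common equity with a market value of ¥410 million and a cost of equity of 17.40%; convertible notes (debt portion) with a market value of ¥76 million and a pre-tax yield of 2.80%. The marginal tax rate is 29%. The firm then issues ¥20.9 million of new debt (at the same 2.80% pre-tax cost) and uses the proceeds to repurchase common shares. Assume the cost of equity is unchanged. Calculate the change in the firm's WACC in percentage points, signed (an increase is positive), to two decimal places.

Current WACC:
Total capital V = 410 + 76 = 486.
Equity: weight = 410/486 = 0.8436; cost = 17.4%.
Convertible notes (debt portion): weight = 76/486 = 0.1564; after-tax cost = 2.8% × (1 − 29%) = 1.9880%.
WACC = 0.8436 × 17.4000% + 0.1564 × 1.9880% = 14.9899%.
After the change:
Total capital V = 389.1 + 96.9 = 486.
Equity: weight = 389.1/486 = 0.8006; cost = 17.4%.
Convertible notes (debt portion): weight = 96.9/486 = 0.1994; after-tax cost = 2.8% × (1 − 29%) = 1.9880%.
WACC = 0.8006 × 17.4000% + 0.1994 × 1.9880% = 14.3271%.
Change in WACC = 14.3271% − 14.9899% = -0.6628 pp.

-0.66 pp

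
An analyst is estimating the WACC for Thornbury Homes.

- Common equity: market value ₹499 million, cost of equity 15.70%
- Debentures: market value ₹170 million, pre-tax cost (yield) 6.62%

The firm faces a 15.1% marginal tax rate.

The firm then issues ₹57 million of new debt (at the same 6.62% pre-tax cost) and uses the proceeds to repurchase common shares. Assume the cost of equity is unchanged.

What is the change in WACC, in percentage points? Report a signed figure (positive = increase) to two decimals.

-0.86 pp

Current WACC:
Total capital V = 499 + 170 = 669.
Equity: weight = 499/669 = 0.7459; cost = 15.7%.
Debentures: weight = 170/669 = 0.2541; after-tax cost = 6.62% × (1 − 15.1%) = 5.6204%.
WACC = 0.7459 × 15.7000% + 0.2541 × 5.6204% = 13.1387%.
After the change:
Total capital V = 442 + 227 = 669.
Equity: weight = 442/669 = 0.6607; cost = 15.7%.
Debentures: weight = 227/669 = 0.3393; after-tax cost = 6.62% × (1 − 15.1%) = 5.6204%.
WACC = 0.6607 × 15.7000% + 0.3393 × 5.6204% = 12.2799%.
Change in WACC = 12.2799% − 13.1387% = -0.8588 pp.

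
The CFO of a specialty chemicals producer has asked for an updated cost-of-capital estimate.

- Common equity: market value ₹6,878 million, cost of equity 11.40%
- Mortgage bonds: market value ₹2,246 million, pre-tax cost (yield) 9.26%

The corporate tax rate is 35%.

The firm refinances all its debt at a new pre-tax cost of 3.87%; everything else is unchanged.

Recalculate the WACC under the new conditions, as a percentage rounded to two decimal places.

9.21%

After the change:
Total capital V = 6878 + 2246 = 9124.
Equity: weight = 6878/9124 = 0.7538; cost = 11.4%.
Mortgage bonds: weight = 2246/9124 = 0.2462; after-tax cost = 3.87% × (1 − 35%) = 2.5155%.
WACC = 0.7538 × 11.4000% + 0.2462 × 2.5155% = 9.2130%.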